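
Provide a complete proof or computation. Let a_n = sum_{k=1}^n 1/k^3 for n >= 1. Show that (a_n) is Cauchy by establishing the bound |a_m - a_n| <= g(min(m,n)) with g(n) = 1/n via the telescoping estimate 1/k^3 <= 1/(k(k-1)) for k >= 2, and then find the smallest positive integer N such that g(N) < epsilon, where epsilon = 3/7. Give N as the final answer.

For m > n >= 1: |a_m - a_n| = sum_{k=n+1}^m 1/k^3.
Use 1/k^3 <= 1/(k(k-1)) = 1/(k-1) - 1/k for k >= 2 (which holds since k^3 >= k^2 >= k(k-1) for k >= 2):
sum_{k=n+1}^m 1/k^3 <= sum_{k=n+1}^m (1/(k-1) - 1/k) = 1/n - 1/m <= 1/n.
By symmetry the same bound holds with n,m swapped, so |a_m - a_n| <= 1/min(m,n) = g(min(m,n)). Since g(n) -> 0, (a_n) is Cauchy.
Now solve g(N) < 3/7: 1/N < 3/7 <=> N > 1/(3/7) = 7/3.
The smallest integer strictly greater than 7/3 is N = 3.
Check: g(3) = 1/3 < 3/7; g(2) = 1/2 >= 3/7. So N = 3.

3


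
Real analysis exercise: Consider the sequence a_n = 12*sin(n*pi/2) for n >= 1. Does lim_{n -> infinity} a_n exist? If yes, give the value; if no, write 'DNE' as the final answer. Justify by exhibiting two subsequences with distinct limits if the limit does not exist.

Examine the behaviour of a_n along subsequences.
a_{4k+1} = 12*sin(pi/2 + 2k*pi) = 12 -> 12. a_{4k+3} = 12*sin(3pi/2 + 2k*pi) = -12 -> -12.
Since these two subsequential limits are 12 and -12, distinct, the full sequence cannot converge (a convergent sequence has all subsequences tending to the same limit). So lim a_n does not exist.

DNE


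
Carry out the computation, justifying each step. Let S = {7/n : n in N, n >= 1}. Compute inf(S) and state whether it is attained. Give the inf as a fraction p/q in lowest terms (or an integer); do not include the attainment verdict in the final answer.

Analysis:
- Values: 7, 7/2, 7/3, 7/4, ... strictly decreasing.
- The maximum is 7 (n=1); sup = 7 (attained).
- The set is bounded below by 0; 7/n -> 0 so 0 is the greatest lower bound.
- 0 is not in the set, so inf = 0 is not attained.
Conclusion: inf(S) = 0, not attained in S.

0


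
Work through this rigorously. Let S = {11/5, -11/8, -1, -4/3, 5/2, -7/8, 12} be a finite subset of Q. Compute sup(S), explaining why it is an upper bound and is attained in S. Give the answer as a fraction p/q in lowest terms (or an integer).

S is finite, so sup(S) = max(S).
Sorted decreasing:
12, 5/2, 11/5, -7/8, -1, -4/3, -11/8
The extremum is 12.
For every x in S, x <= 12. And 12 is in S, so it is attained.
Therefore sup(S) = 12.

12


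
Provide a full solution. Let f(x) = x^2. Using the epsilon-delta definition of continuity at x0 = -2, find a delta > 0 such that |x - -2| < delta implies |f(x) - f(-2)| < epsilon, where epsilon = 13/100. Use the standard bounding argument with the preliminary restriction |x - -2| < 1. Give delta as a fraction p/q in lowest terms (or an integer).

Factor: |x^2 - (-2)^2| = |x - -2| * |x + -2|.
Impose |x - -2| < 1 first. Then |x + -2| = |(x - -2) + 2*(-2)| <= |x - -2| + 2*|-2| < 1 + 4 = 5.
So |x^2 - (-2)^2| < delta * 5.
We need delta * 5 <= 13/100, i.e. delta <= 13/100/5 = 13/500.
Since 13/500 < 1, this is tighter than 1; take delta = 13/500.
So delta = 13/500 works.

13/500


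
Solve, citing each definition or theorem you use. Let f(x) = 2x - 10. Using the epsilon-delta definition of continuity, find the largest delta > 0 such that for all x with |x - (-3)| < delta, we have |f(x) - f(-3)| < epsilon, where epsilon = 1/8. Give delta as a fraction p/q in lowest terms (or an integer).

We compute f(-3) = 2*(-3) - 10 = -16.
|f(x) - f(-3)| = |2x - 10 - (-16)| = |2(x - (-3))| = 2|x - (-3)|.
We need 2|x - (-3)| < 1/8, i.e. |x - (-3)| < 1/8 / 2 = 1/16.
So any delta <= 1/16 works. Conversely, if delta > 1/16, then x = -3 + 1/16 satisfies |x - (-3)| = 1/16 < delta but |f(x) - f(-3)| = 2 * 1/16 = 1/8, which is not < 1/8; so no larger delta works.
Hence the largest such delta is 1/16.

1/16


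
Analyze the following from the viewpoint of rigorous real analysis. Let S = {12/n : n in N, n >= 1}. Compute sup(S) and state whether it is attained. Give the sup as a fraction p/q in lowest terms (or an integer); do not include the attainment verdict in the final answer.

Analysis:
- Values: 12, 6, 4, 3, ... strictly decreasing.
- The maximum is 12 (n=1); sup = 12 (attained).
- The set is bounded below by 0; 12/n -> 0 so 0 is the greatest lower bound.
- 0 is not in the set, so inf = 0 is not attained.
Conclusion: sup(S) = 12, attained in S.

12


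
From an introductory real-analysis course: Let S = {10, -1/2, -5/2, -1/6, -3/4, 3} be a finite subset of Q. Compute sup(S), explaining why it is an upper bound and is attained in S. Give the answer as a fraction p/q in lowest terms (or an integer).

S is finite, so sup(S) = max(S).
Sorted decreasing:
10, 3, -1/6, -1/2, -3/4, -5/2
The extremum is 10.
For every x in S, x <= 10. And 10 is in S, so it is attained.
Therefore sup(S) = 10.

10


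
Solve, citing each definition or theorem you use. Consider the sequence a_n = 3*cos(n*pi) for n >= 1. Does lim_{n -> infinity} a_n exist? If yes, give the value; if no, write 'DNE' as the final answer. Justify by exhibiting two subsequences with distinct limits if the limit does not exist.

Examine the behaviour of a_n along subsequences.
cos(n*pi) = (-1)^n, so a_n = 3*(-1)^n. a_{2k} = 3 -> 3. a_{2k+1} = -3 -> -3.
Since these two subsequential limits are 3 and -3, distinct, the full sequence cannot converge (a convergent sequence has all subsequences tending to the same limit). So lim a_n does not exist.

DNE


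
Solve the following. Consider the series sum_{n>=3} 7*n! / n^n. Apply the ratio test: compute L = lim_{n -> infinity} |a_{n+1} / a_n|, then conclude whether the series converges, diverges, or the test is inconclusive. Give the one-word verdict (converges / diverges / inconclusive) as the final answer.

Let a_n denote the general term. Form the ratio a_{n+1}/a_n and simplify:
a_{n+1}/a_n = (n/(n + 1))^n
Take the limit as n -> infinity: L = exp(-1).
Since L = exp(-1) < 1, the ratio test implies the series converges.

converges


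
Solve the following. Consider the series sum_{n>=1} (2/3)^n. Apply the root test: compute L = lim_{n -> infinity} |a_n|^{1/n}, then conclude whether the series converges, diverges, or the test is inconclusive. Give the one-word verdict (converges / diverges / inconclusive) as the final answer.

Let a_n denote the general term. Form |a_n|^(1/n) and simplify:
|a_n|^(1/n) = 2/3
Take the limit as n -> infinity: L = 2/3.
Since L = 2/3 < 1, the root test implies convergence.

converges


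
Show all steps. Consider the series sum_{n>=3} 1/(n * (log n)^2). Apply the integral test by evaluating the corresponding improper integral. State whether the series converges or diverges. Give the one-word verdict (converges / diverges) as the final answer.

Let f(x) = 1/(x*log(x)^2). Then f is positive, continuous, and decreasing on [3, infinity), so the integral test applies.
Compute the improper integral int_{3}^infinity f(x) dx:
  antiderivative F(x) = -1/log(x).
  F(x) -> 0 as x -> infinity.  int = 0 - F(3) = 1/log(3) < infinity. By the integral test, the series converges.

converges


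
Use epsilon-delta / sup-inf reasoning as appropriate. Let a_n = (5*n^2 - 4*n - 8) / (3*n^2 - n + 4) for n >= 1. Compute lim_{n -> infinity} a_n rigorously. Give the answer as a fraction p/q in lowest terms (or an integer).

Divide numerator and denominator by n^2, the highest power:
numerator / n^2 = 5 - 4/n - 8/n^2
denominator / n^2 = 3 - 1/n + 4/n^2
As n -> infinity, all terms of the form c/n^k (k >= 1) tend to 0.
So numerator / n^2 -> 5 and denominator / n^2 -> 3.
Therefore lim a_n = 5/3.

5/3


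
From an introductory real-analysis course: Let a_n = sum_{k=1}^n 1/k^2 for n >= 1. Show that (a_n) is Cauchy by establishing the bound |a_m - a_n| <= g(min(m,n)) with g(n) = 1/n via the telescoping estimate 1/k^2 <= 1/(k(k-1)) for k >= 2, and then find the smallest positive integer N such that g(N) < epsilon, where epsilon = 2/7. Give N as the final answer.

For m > n >= 1: |a_m - a_n| = sum_{k=n+1}^m 1/k^2.
Use 1/k^2 <= 1/(k(k-1)) = 1/(k-1) - 1/k for k >= 2:
sum_{k=n+1}^m 1/k^2 <= sum_{k=n+1}^m (1/(k-1) - 1/k) = 1/n - 1/m <= 1/n.
By symmetry the same bound holds with n,m swapped, so |a_m - a_n| <= 1/min(m,n) = g(min(m,n)). Since g(n) -> 0, (a_n) is Cauchy.
Now solve g(N) < 2/7: 1/N < 2/7 <=> N > 1/(2/7) = 7/2.
The smallest integer strictly greater than 7/2 is N = 4.
Check: g(4) = 1/4 < 2/7; g(3) = 1/3 >= 2/7. So N = 4.

4


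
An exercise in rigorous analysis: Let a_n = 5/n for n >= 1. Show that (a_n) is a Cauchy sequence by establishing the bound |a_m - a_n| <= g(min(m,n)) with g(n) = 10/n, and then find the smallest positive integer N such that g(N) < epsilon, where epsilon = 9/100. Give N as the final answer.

For any m, n >= 1, by the triangle inequality:
|a_m - a_n| = |5/m - 5/n| <= 5*1/m + 5*1/n <= 10/min(m,n).
So g(n) = 10/n bounds the Cauchy difference. Since g(n) -> 0, (a_n) is Cauchy.
Now solve g(N) < 9/100: 10/N < 9/100 <=> N > 10 / (9/100) = 1000/9.
The smallest integer strictly greater than 1000/9 is N = 112.
Check: g(112) = 10/112 = 5/56 < 9/100; g(111) = 10/111 >= 9/100. So N = 112.

112


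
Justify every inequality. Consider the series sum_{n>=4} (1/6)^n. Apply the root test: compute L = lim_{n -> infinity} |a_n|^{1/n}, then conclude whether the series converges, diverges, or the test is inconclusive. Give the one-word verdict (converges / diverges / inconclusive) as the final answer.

Let a_n denote the general term. Form |a_n|^(1/n) and simplify:
|a_n|^(1/n) = 1/6
Take the limit as n -> infinity: L = 1/6.
Since L = 1/6 < 1, the root test implies convergence.

converges


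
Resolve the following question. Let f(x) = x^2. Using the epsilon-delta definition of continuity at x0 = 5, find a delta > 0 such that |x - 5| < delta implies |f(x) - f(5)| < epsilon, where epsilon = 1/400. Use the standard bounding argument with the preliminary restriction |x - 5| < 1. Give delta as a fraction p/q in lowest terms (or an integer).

Factor: |x^2 - (5)^2| = |x - 5| * |x + 5|.
Impose |x - 5| < 1 first. Then |x + 5| = |(x - 5) + 2*(5)| <= |x - 5| + 2*|5| < 1 + 10 = 11.
So |x^2 - (5)^2| < delta * 11.
We need delta * 11 <= 1/400, i.e. delta <= 1/400/11 = 1/4400.
Since 1/4400 < 1, this is tighter than 1; take delta = 1/4400.
So delta = 1/4400 works.

1/4400


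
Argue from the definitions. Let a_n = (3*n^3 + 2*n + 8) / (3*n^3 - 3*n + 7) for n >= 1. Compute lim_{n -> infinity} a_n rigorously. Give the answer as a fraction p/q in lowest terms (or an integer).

Divide numerator and denominator by n^3, the highest power:
numerator / n^3 = 3 + 2/n^2 + 8/n^3
denominator / n^3 = 3 - 3/n^2 + 7/n^3
As n -> infinity, all terms of the form c/n^k (k >= 1) tend to 0.
So numerator / n^3 -> 3 and denominator / n^3 -> 3.
Therefore lim a_n = 1.

1


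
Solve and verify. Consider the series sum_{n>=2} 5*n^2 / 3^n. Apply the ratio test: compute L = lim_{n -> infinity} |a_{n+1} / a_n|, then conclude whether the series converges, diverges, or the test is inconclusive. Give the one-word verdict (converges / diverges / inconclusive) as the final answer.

Let a_n denote the general term. Form the ratio a_{n+1}/a_n and simplify:
a_{n+1}/a_n = (n + 1)^2/(3*n^2)
Take the limit as n -> infinity: L = 1/3.
Since L = 1/3 < 1, the ratio test implies the series converges.

converges


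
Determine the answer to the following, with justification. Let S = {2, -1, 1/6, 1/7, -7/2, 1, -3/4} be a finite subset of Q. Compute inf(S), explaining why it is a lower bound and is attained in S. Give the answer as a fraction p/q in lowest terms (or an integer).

S is finite, so inf(S) = min(S).
Sorted increasing:
-7/2, -1, -3/4, 1/7, 1/6, 1, 2
The extremum is -7/2.
For every x in S, x >= -7/2. And -7/2 is in S, so it is attained.
Therefore inf(S) = -7/2.

-7/2


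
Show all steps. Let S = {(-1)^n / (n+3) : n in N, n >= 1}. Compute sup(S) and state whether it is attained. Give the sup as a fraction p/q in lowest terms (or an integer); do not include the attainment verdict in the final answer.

Analysis:
- Values: -1/4, 1/5, -1/6, 1/7, -1/8, ...
- Positive terms (even n): 1/(2+3), 1/(4+3), ... decreasing -> max = 1/5 (n=2).
- Negative terms (odd n): -1/(1+3), -1/(3+3), ... increasing -> min = -1/4 (n=1).
- So sup = 1/5 (attained at n=2); inf = -1/4 (attained at n=1).
Conclusion: sup(S) = 1/5, attained in S.

1/5


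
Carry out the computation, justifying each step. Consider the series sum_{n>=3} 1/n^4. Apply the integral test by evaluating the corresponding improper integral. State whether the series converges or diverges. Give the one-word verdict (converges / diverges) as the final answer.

Let f(x) = x^(-4). Then f is positive, continuous, and decreasing on [3, infinity), so the integral test applies.
Compute the improper integral int_{3}^infinity f(x) dx:
  antiderivative F(x) = -1/(3*x^3).
  As x -> infinity, F(x) -> 0 (since p = 4 > 1).
  So int = F(infinity) - F(3) = 0 - (-1/81) = 1/81.
  Finite, so by the integral test, the series converges.

converges


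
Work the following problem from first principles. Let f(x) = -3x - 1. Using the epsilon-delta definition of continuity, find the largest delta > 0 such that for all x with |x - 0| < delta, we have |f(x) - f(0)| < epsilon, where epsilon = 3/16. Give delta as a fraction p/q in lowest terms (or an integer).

We compute f(0) = -3*(0) - 1 = -1.
|f(x) - f(0)| = |-3x - 1 - (-1)| = |-3(x - 0)| = 3|x - 0|.
We need 3|x - 0| < 3/16, i.e. |x - 0| < 3/16 / 3 = 1/16.
So any delta <= 1/16 works. Conversely, if delta > 1/16, then x = 0 + 1/16 satisfies |x - 0| = 1/16 < delta but |f(x) - f(0)| = 3 * 1/16 = 3/16, which is not < 3/16; so no larger delta works.
Hence the largest such delta is 1/16.

1/16


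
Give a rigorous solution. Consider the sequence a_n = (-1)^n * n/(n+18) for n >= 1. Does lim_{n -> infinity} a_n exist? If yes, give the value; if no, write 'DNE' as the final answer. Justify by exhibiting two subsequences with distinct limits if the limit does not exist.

Examine the behaviour of a_n along subsequences.
a_{2k} = 2k/(2k+18) -> 1. a_{2k+1} = -(2k+1)/(2k+19) -> -1.
Since these two subsequential limits are 1 and -1, distinct, the full sequence cannot converge (a convergent sequence has all subsequences tending to the same limit). So lim a_n does not exist.

DNE


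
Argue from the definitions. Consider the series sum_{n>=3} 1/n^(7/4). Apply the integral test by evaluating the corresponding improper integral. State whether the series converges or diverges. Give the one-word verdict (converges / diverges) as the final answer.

Let f(x) = x^(-7/4). Then f is positive, continuous, and decreasing on [3, infinity), so the integral test applies.
Compute the improper integral int_{3}^infinity f(x) dx:
  antiderivative F(x) = -4/(3*x^(3/4)).
  As x -> infinity, F(x) -> 0 (since p = 7/4 > 1).
  So int = F(infinity) - F(3) = 0 - (-4*3^(1/4)/9) = 4*3^(1/4)/9.
  Finite, so by the integral test, the series converges.

converges


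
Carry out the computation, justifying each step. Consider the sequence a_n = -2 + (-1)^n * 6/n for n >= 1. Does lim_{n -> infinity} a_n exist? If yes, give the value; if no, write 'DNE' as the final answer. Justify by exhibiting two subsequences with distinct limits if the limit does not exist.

Examine the behaviour of a_n along subsequences.
Even-n subsequence a_{2k} = -2 + 6/(2k) -> -2. Odd-n subsequence a_{2k+1} = -2 - 6/(2k+1) -> -2. Both tend to -2, which suggests the limit is -2; verify directly.
|a_n - (-2)| = |(-1)^n * 6/n| = 6/n for every n >= 1.
Given epsilon > 0, choose a positive integer N > 6/epsilon. Then for all n >= N, |a_n - (-2)| = 6/n <= 6/N < epsilon.
So by the definition of the limit, lim a_n exists and equals -2.

-2


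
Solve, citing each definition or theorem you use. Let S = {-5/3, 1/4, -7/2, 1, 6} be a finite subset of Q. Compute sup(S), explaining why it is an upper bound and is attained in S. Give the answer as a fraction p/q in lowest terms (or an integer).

S is finite, so sup(S) = max(S).
Sorted decreasing:
6, 1, 1/4, -5/3, -7/2
The extremum is 6.
For every x in S, x <= 6. And 6 is in S, so it is attained.
Therefore sup(S) = 6.

6


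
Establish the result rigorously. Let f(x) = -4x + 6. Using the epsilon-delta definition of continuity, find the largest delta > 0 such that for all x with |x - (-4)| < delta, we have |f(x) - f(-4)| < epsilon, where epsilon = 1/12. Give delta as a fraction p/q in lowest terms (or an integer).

We compute f(-4) = -4*(-4) + 6 = 22.
|f(x) - f(-4)| = |-4x + 6 - (22)| = |-4(x - (-4))| = 4|x - (-4)|.
We need 4|x - (-4)| < 1/12, i.e. |x - (-4)| < 1/12 / 4 = 1/48.
So any delta <= 1/48 works. Conversely, if delta > 1/48, then x = -4 + 1/48 satisfies |x - (-4)| = 1/48 < delta but |f(x) - f(-4)| = 4 * 1/48 = 1/12, which is not < 1/12; so no larger delta works.
Hence the largest such delta is 1/48.

1/48


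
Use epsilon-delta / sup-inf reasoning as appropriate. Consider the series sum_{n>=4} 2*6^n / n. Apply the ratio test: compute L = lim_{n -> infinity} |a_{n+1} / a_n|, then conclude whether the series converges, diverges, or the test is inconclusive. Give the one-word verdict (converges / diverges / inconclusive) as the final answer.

Let a_n denote the general term. Form the ratio a_{n+1}/a_n and simplify:
a_{n+1}/a_n = 6*n/(n + 1)
Take the limit as n -> infinity: L = 6.
Since L = 6 > 1 (or L = infinity), the ratio test implies the series diverges.

diverges


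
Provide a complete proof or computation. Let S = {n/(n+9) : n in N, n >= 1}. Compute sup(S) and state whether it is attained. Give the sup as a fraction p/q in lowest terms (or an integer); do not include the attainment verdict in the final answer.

Analysis:
- Values: 1/10, 2/11, 1/4, 4/13, ... strictly increasing.
- Minimum is 1/10 (n=1); inf = 1/10 (attained).
- n/(n+9) = 1 - 9/(n+9) -> 1 from below as n -> infinity, and never equals 1.
- So sup = 1 (not attained).
Conclusion: sup(S) = 1, not attained in S.

1


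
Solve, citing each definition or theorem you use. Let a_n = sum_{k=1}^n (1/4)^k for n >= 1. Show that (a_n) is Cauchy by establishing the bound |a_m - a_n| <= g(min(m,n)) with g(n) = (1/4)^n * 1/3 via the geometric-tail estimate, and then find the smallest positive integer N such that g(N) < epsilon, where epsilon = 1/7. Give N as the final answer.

For m > n >= 1: |a_m - a_n| = sum_{k=n+1}^m (1/4)^k < sum_{k=n+1}^infinity (1/4)^k = (1/4)^(n+1) / (1 - 1/4) = (1/4)^n * (1/4) * (4/3) = (1/4)^n * 1/3.
So g(n) = (1/4)^n / 3. Since g(n) -> 0, (a_n) is Cauchy.
Now solve g(N) < 1/7: (1/4)^N / 3 < 1/7 <=> 4^N > 1 / (3 * 1/7) = 7/3.
Check powers of 4: 4^0 = 1 <= 7/3, 4^1 = 4 > 7/3.
So the smallest such N is 1. Check: g(1) = 1/(3 * 4) = 1/12 < 1/7.

1


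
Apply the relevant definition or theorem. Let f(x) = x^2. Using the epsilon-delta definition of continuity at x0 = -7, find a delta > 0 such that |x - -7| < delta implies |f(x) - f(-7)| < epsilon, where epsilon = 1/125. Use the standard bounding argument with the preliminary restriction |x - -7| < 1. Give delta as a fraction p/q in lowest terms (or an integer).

Factor: |x^2 - (-7)^2| = |x - -7| * |x + -7|.
Impose |x - -7| < 1 first. Then |x + -7| = |(x - -7) + 2*(-7)| <= |x - -7| + 2*|-7| < 1 + 14 = 15.
So |x^2 - (-7)^2| < delta * 15.
We need delta * 15 <= 1/125, i.e. delta <= 1/125/15 = 1/1875.
Since 1/1875 < 1, this is tighter than 1; take delta = 1/1875.
So delta = 1/1875 works.

1/1875


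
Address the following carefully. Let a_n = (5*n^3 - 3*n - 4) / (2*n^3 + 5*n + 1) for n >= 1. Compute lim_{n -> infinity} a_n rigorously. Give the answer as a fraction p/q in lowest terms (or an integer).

Divide numerator and denominator by n^3, the highest power:
numerator / n^3 = 5 - 3/n^2 - 4/n^3
denominator / n^3 = 2 + 5/n^2 + n^(-3)
As n -> infinity, all terms of the form c/n^k (k >= 1) tend to 0.
So numerator / n^3 -> 5 and denominator / n^3 -> 2.
Therefore lim a_n = 5/2.

5/2


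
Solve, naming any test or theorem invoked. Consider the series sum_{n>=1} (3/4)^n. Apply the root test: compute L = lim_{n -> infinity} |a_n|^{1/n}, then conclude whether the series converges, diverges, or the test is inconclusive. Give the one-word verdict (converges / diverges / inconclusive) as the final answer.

Let a_n denote the general term. Form |a_n|^(1/n) and simplify:
|a_n|^(1/n) = 3/4
Take the limit as n -> infinity: L = 3/4.
Since L = 3/4 < 1, the root test implies convergence.

converges


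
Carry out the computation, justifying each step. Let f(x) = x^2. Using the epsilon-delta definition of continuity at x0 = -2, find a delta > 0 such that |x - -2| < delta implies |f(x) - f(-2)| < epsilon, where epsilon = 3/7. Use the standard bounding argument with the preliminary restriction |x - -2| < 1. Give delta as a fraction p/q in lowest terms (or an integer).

Factor: |x^2 - (-2)^2| = |x - -2| * |x + -2|.
Impose |x - -2| < 1 first. Then |x + -2| = |(x - -2) + 2*(-2)| <= |x - -2| + 2*|-2| < 1 + 4 = 5.
So |x^2 - (-2)^2| < delta * 5.
We need delta * 5 <= 3/7, i.e. delta <= 3/7/5 = 3/35.
Since 3/35 < 1, this is tighter than 1; take delta = 3/35.
So delta = 3/35 works.

3/35


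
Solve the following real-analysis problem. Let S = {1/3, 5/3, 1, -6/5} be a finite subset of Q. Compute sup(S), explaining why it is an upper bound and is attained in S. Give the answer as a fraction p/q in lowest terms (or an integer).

S is finite, so sup(S) = max(S).
Sorted decreasing:
5/3, 1, 1/3, -6/5
The extremum is 5/3.
For every x in S, x <= 5/3. And 5/3 is in S, so it is attained.
Therefore sup(S) = 5/3.

5/3


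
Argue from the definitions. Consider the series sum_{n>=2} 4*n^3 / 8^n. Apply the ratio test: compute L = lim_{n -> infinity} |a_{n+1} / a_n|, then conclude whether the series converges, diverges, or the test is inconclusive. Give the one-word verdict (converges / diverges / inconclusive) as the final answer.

Let a_n denote the general term. Form the ratio a_{n+1}/a_n and simplify:
a_{n+1}/a_n = (n + 1)^3/(8*n^3)
Take the limit as n -> infinity: L = 1/8.
Since L = 1/8 < 1, the ratio test implies the series converges.

converges


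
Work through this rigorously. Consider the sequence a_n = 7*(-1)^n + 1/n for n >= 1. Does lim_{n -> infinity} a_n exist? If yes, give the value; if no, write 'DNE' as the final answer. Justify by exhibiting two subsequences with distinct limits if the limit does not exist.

Examine the behaviour of a_n along subsequences.
a_{2k} = 7 + 1/(2k) -> 7. a_{2k+1} = -7 + 1/(2k+1) -> -7.
Since these two subsequential limits are 7 and -7, distinct, the full sequence cannot converge (a convergent sequence has all subsequences tending to the same limit). So lim a_n does not exist.

DNE


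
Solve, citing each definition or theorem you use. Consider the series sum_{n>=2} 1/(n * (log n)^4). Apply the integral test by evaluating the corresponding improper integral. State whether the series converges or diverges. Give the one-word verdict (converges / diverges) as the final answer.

Let f(x) = 1/(x*log(x)^4). Then f is positive, continuous, and decreasing on [2, infinity), so the integral test applies.
Compute the improper integral int_{2}^infinity f(x) dx:
  antiderivative F(x) = -1/(3*log(x)^3).
  F(x) -> 0 as x -> infinity.  int = 0 - F(2) = 1/(3*log(2)^3) < infinity. By the integral test, the series converges.

converges


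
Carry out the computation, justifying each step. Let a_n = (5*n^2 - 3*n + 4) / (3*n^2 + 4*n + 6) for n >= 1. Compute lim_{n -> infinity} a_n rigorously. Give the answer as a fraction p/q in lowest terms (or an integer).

Divide numerator and denominator by n^2, the highest power:
numerator / n^2 = 5 - 3/n + 4/n^2
denominator / n^2 = 3 + 4/n + 6/n^2
As n -> infinity, all terms of the form c/n^k (k >= 1) tend to 0.
So numerator / n^2 -> 5 and denominator / n^2 -> 3.
Therefore lim a_n = 5/3.

5/3


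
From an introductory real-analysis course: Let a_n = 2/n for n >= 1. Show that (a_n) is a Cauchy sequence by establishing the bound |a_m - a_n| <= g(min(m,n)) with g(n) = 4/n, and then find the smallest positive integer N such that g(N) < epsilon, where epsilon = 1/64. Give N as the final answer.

For any m, n >= 1, by the triangle inequality:
|a_m - a_n| = |2/m - 2/n| <= 2*1/m + 2*1/n <= 4/min(m,n).
So g(n) = 4/n bounds the Cauchy difference. Since g(n) -> 0, (a_n) is Cauchy.
Now solve g(N) < 1/64: 4/N < 1/64 <=> N > 4 / (1/64) = 256.
The smallest integer strictly greater than 256 is N = 257.
Check: g(257) = 4/257 = 4/257 < 1/64; g(256) = 1/64 >= 1/64. So N = 257.

257


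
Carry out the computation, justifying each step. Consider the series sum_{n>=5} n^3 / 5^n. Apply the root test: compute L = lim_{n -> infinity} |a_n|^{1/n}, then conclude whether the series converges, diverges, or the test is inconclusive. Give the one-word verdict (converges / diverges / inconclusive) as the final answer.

Let a_n denote the general term. Form |a_n|^(1/n) and simplify:
|a_n|^(1/n) = n^(3/n)/5
Take the limit as n -> infinity: L = 1/5.
Since L = 1/5 < 1, the root test implies convergence.

converges


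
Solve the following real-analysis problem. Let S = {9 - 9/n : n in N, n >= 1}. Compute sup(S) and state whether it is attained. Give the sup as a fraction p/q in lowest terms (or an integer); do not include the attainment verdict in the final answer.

Analysis:
- Values: 0, 9/2, 6, 27/4, ... strictly increasing.
- Minimum is 0 (n=1); inf = 0 (attained).
- 9 - 9/n -> 9 from below; sup = 9, not attained.
Conclusion: sup(S) = 9, not attained in S.

9


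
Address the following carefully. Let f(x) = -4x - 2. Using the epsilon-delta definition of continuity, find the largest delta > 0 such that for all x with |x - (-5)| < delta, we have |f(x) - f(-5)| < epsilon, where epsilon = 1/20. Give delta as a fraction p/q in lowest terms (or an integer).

We compute f(-5) = -4*(-5) - 2 = 18.
|f(x) - f(-5)| = |-4x - 2 - (18)| = |-4(x - (-5))| = 4|x - (-5)|.
We need 4|x - (-5)| < 1/20, i.e. |x - (-5)| < 1/20 / 4 = 1/80.
So any delta <= 1/80 works. Conversely, if delta > 1/80, then x = -5 + 1/80 satisfies |x - (-5)| = 1/80 < delta but |f(x) - f(-5)| = 4 * 1/80 = 1/20, which is not < 1/20; so no larger delta works.
Hence the largest such delta is 1/80.

1/80


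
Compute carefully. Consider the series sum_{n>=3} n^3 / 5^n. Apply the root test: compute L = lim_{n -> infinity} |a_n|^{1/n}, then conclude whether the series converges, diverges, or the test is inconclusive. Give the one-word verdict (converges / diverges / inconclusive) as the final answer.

Let a_n denote the general term. Form |a_n|^(1/n) and simplify:
|a_n|^(1/n) = n^(3/n)/5
Take the limit as n -> infinity: L = 1/5.
Since L = 1/5 < 1, the root test implies convergence.

converges


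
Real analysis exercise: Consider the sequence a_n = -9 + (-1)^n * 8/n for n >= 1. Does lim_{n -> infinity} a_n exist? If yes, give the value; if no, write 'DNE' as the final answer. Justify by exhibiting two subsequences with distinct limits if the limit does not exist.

Examine the behaviour of a_n along subsequences.
Even-n subsequence a_{2k} = -9 + 8/(2k) -> -9. Odd-n subsequence a_{2k+1} = -9 - 8/(2k+1) -> -9. Both tend to -9, which suggests the limit is -9; verify directly.
|a_n - (-9)| = |(-1)^n * 8/n| = 8/n for every n >= 1.
Given epsilon > 0, choose a positive integer N > 8/epsilon. Then for all n >= N, |a_n - (-9)| = 8/n <= 8/N < epsilon.
So by the definition of the limit, lim a_n exists and equals -9.

-9


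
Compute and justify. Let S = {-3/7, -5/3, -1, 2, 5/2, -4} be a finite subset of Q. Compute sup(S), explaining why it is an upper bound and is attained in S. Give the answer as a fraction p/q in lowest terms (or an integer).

S is finite, so sup(S) = max(S).
Sorted decreasing:
5/2, 2, -3/7, -1, -5/3, -4
The extremum is 5/2.
For every x in S, x <= 5/2. And 5/2 is in S, so it is attained.
Therefore sup(S) = 5/2.

5/2


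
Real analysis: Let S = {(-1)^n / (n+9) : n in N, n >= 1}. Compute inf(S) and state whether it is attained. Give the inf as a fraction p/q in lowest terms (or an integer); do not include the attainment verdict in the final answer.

Analysis:
- Values: -1/10, 1/11, -1/12, 1/13, -1/14, ...
- Positive terms (even n): 1/(2+9), 1/(4+9), ... decreasing -> max = 1/11 (n=2).
- Negative terms (odd n): -1/(1+9), -1/(3+9), ... increasing -> min = -1/10 (n=1).
- So sup = 1/11 (attained at n=2); inf = -1/10 (attained at n=1).
Conclusion: inf(S) = -1/10, attained in S.

-1/10


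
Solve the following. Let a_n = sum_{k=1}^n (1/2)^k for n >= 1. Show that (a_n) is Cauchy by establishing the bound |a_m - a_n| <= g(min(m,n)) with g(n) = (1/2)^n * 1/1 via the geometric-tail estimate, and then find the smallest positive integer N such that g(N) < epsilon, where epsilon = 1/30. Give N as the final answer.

For m > n >= 1: |a_m - a_n| = sum_{k=n+1}^m (1/2)^k < sum_{k=n+1}^infinity (1/2)^k = (1/2)^(n+1) / (1 - 1/2) = (1/2)^n * (1/2) * (2/1) = (1/2)^n * 1/1.
So g(n) = (1/2)^n / 1. Since g(n) -> 0, (a_n) is Cauchy.
Now solve g(N) < 1/30: (1/2)^N / 1 < 1/30 <=> 2^N > 1 / (1 * 1/30) = 30.
Check powers of 2: 2^4 = 16 <= 30, 2^5 = 32 > 30.
So the smallest such N is 5. Check: g(5) = 1/(1 * 32) = 1/32 < 1/30.

5


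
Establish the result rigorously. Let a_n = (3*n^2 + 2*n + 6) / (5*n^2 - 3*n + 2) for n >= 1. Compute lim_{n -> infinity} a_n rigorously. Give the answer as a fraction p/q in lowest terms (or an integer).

Divide numerator and denominator by n^2, the highest power:
numerator / n^2 = 3 + 2/n + 6/n^2
denominator / n^2 = 5 - 3/n + 2/n^2
As n -> infinity, all terms of the form c/n^k (k >= 1) tend to 0.
So numerator / n^2 -> 3 and denominator / n^2 -> 5.
Therefore lim a_n = 3/5.

3/5


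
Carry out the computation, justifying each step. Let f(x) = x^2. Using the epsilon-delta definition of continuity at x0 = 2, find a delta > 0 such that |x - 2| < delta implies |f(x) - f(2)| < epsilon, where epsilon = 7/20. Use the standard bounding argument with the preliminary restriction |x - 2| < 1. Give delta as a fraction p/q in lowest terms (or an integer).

Factor: |x^2 - (2)^2| = |x - 2| * |x + 2|.
Impose |x - 2| < 1 first. Then |x + 2| = |(x - 2) + 2*(2)| <= |x - 2| + 2*|2| < 1 + 4 = 5.
So |x^2 - (2)^2| < delta * 5.
We need delta * 5 <= 7/20, i.e. delta <= 7/20/5 = 7/100.
Since 7/100 < 1, this is tighter than 1; take delta = 7/100.
So delta = 7/100 works.

7/100


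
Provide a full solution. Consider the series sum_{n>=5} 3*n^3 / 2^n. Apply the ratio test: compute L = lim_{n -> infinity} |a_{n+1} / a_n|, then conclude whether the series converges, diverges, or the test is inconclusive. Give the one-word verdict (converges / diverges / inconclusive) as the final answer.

Let a_n denote the general term. Form the ratio a_{n+1}/a_n and simplify:
a_{n+1}/a_n = (n + 1)^3/(2*n^3)
Take the limit as n -> infinity: L = 1/2.
Since L = 1/2 < 1, the ratio test implies the series converges.

converges


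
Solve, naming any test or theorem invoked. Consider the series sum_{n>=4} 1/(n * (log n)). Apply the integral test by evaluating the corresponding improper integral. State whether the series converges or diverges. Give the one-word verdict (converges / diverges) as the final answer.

Let f(x) = 1/(x*log(x)). Then f is positive, continuous, and decreasing on [4, infinity), so the integral test applies.
Compute the improper integral int_{4}^infinity f(x) dx:
  antiderivative F(x) = log(log(x)).
  F(x) = log(log(x)) -> infinity as x -> infinity. The integral diverges, so by the integral test, the series diverges.

diverges


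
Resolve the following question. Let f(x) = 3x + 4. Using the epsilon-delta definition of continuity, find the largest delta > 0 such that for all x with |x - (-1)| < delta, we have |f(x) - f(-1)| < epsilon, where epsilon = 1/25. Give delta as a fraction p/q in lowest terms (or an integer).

We compute f(-1) = 3*(-1) + 4 = 1.
|f(x) - f(-1)| = |3x + 4 - (1)| = |3(x - (-1))| = 3|x - (-1)|.
We need 3|x - (-1)| < 1/25, i.e. |x - (-1)| < 1/25 / 3 = 1/75.
So any delta <= 1/75 works. Conversely, if delta > 1/75, then x = -1 + 1/75 satisfies |x - (-1)| = 1/75 < delta but |f(x) - f(-1)| = 3 * 1/75 = 1/25, which is not < 1/25; so no larger delta works.
Hence the largest such delta is 1/75.

1/75


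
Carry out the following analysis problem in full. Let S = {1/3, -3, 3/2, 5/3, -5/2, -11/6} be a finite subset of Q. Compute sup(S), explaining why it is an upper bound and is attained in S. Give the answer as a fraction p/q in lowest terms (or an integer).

S is finite, so sup(S) = max(S).
Sorted decreasing:
5/3, 3/2, 1/3, -11/6, -5/2, -3
The extremum is 5/3.
For every x in S, x <= 5/3. And 5/3 is in S, so it is attained.
Therefore sup(S) = 5/3.

5/3


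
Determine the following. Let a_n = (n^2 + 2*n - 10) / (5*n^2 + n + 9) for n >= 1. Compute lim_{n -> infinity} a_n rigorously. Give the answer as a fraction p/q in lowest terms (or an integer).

Divide numerator and denominator by n^2, the highest power:
numerator / n^2 = 1 + 2/n - 10/n^2
denominator / n^2 = 5 + 1/n + 9/n^2
As n -> infinity, all terms of the form c/n^k (k >= 1) tend to 0.
So numerator / n^2 -> 1 and denominator / n^2 -> 5.
Therefore lim a_n = 1/5.

1/5


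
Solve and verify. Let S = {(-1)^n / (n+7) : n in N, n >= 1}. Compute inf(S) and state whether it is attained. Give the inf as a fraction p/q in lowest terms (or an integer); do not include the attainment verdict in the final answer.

Analysis:
- Values: -1/8, 1/9, -1/10, 1/11, -1/12, ...
- Positive terms (even n): 1/(2+7), 1/(4+7), ... decreasing -> max = 1/9 (n=2).
- Negative terms (odd n): -1/(1+7), -1/(3+7), ... increasing -> min = -1/8 (n=1).
- So sup = 1/9 (attained at n=2); inf = -1/8 (attained at n=1).
Conclusion: inf(S) = -1/8, attained in S.

-1/8


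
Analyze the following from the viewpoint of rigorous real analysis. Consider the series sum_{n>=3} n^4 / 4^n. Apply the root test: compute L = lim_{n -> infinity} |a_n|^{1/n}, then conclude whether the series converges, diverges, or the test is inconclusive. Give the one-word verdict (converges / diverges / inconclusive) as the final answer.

Let a_n denote the general term. Form |a_n|^(1/n) and simplify:
|a_n|^(1/n) = n^(4/n)/4
Take the limit as n -> infinity: L = 1/4.
Since L = 1/4 < 1, the root test implies convergence.

converges


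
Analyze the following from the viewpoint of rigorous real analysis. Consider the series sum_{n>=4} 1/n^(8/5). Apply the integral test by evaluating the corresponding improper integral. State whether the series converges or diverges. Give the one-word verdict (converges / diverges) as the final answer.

Let f(x) = x^(-8/5). Then f is positive, continuous, and decreasing on [4, infinity), so the integral test applies.
Compute the improper integral int_{4}^infinity f(x) dx:
  antiderivative F(x) = -5/(3*x^(3/5)).
  As x -> infinity, F(x) -> 0 (since p = 8/5 > 1).
  So int = F(infinity) - F(4) = 0 - (-5*2^(4/5)/12) = 5*2^(4/5)/12.
  Finite, so by the integral test, the series converges.

converges


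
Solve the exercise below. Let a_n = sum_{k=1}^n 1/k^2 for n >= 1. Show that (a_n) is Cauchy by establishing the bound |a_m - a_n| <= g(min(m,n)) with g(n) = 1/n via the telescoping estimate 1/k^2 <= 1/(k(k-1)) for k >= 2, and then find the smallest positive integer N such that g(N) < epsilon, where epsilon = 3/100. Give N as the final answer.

For m > n >= 1: |a_m - a_n| = sum_{k=n+1}^m 1/k^2.
Use 1/k^2 <= 1/(k(k-1)) = 1/(k-1) - 1/k for k >= 2:
sum_{k=n+1}^m 1/k^2 <= sum_{k=n+1}^m (1/(k-1) - 1/k) = 1/n - 1/m <= 1/n.
By symmetry the same bound holds with n,m swapped, so |a_m - a_n| <= 1/min(m,n) = g(min(m,n)). Since g(n) -> 0, (a_n) is Cauchy.
Now solve g(N) < 3/100: 1/N < 3/100 <=> N > 1/(3/100) = 100/3.
The smallest integer strictly greater than 100/3 is N = 34.
Check: g(34) = 1/34 < 3/100; g(33) = 1/33 >= 3/100. So N = 34.

34


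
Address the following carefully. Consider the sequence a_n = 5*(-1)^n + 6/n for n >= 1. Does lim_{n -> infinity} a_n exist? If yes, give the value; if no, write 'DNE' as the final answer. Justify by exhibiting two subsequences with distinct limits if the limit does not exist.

Examine the behaviour of a_n along subsequences.
a_{2k} = 5 + 6/(2k) -> 5. a_{2k+1} = -5 + 6/(2k+1) -> -5.
Since these two subsequential limits are 5 and -5, distinct, the full sequence cannot converge (a convergent sequence has all subsequences tending to the same limit). So lim a_n does not exist.

DNE


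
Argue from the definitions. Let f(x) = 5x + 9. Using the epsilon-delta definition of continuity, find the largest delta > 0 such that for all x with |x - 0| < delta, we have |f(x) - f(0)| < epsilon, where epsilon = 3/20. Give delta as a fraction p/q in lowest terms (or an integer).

We compute f(0) = 5*(0) + 9 = 9.
|f(x) - f(0)| = |5x + 9 - (9)| = |5(x - 0)| = 5|x - 0|.
We need 5|x - 0| < 3/20, i.e. |x - 0| < 3/20 / 5 = 3/100.
So any delta <= 3/100 works. Conversely, if delta > 3/100, then x = 0 + 3/100 satisfies |x - 0| = 3/100 < delta but |f(x) - f(0)| = 5 * 3/100 = 3/20, which is not < 3/20; so no larger delta works.
Hence the largest such delta is 3/100.

3/100


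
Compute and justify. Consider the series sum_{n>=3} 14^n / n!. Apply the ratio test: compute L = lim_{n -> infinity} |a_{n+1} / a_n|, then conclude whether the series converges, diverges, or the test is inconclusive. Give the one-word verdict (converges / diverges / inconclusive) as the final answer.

Let a_n denote the general term. Form the ratio a_{n+1}/a_n and simplify:
a_{n+1}/a_n = 14/(n + 1)
Take the limit as n -> infinity: L = 0.
Since L = 0 < 1, the ratio test implies the series converges.

converges


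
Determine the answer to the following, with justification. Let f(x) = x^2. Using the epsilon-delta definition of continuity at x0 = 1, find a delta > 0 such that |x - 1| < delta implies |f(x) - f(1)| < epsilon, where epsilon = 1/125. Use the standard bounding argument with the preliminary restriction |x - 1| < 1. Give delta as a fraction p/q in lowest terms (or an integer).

Factor: |x^2 - (1)^2| = |x - 1| * |x + 1|.
Impose |x - 1| < 1 first. Then |x + 1| = |(x - 1) + 2*(1)| <= |x - 1| + 2*|1| < 1 + 2 = 3.
So |x^2 - (1)^2| < delta * 3.
We need delta * 3 <= 1/125, i.e. delta <= 1/125/3 = 1/375.
Since 1/375 < 1, this is tighter than 1; take delta = 1/375.
So delta = 1/375 works.

1/375


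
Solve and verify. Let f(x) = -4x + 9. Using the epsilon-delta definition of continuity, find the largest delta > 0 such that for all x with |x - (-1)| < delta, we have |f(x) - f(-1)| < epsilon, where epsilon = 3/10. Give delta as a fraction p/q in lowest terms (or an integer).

We compute f(-1) = -4*(-1) + 9 = 13.
|f(x) - f(-1)| = |-4x + 9 - (13)| = |-4(x - (-1))| = 4|x - (-1)|.
We need 4|x - (-1)| < 3/10, i.e. |x - (-1)| < 3/10 / 4 = 3/40.
So any delta <= 3/40 works. Conversely, if delta > 3/40, then x = -1 + 3/40 satisfies |x - (-1)| = 3/40 < delta but |f(x) - f(-1)| = 4 * 3/40 = 3/10, which is not < 3/10; so no larger delta works.
Hence the largest such delta is 3/40.

3/40


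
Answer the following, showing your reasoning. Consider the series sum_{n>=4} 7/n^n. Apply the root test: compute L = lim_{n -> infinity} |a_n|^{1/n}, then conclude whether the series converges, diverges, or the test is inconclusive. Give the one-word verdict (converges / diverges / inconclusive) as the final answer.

Let a_n denote the general term. Form |a_n|^(1/n) and simplify:
|a_n|^(1/n) = 7^(1/n)/n
Take the limit as n -> infinity: L = 0.
Since L = 0 < 1, the root test implies convergence.

converges


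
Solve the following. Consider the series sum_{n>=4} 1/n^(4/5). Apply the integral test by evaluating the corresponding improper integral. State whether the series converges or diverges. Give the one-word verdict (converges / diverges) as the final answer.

Let f(x) = x^(-4/5). Then f is positive, continuous, and decreasing on [4, infinity), so the integral test applies.
Compute the improper integral int_{4}^infinity f(x) dx:
  antiderivative F(x) = 5*x^(1/5).
  As x -> infinity, F(x) -> infinity (since p = 4/5 < 1).
  So the integral diverges. By the integral test, the series diverges.

diverges
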